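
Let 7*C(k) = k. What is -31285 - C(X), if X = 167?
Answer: -219162/7 ≈ -31309.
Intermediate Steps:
C(k) = k/7
-31285 - C(X) = -31285 - 167/7 = -219162/7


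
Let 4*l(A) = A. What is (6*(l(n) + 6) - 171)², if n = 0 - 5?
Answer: 81225/4 ≈ 20306.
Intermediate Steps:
n = -5
l(A) = A/4
(6*(l(n) + 6) - 171)² = (6*((¼)*(-5) + 6) - 171)² = (6*(-5/4 + 6) - 171)² = (6*(19/4) - 171)² = (57/2 - 171)² = (-285/2)² = 81225/4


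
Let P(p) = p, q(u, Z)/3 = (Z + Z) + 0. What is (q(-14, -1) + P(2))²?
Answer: 16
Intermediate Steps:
q(u, Z) = 6*Z (q(u, Z) = 3*((Z + Z) + 0) = 3*(2*Z + 0) = 3*(2*Z) = 6*Z)
(q(-14, -1) + P(2))² = (6*(-1) + 2)² = (-6 + 2)² = (-4)² = 16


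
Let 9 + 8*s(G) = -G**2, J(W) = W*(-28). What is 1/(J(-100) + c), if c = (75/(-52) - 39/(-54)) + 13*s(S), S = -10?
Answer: 936/2454337 ≈ 0.00038137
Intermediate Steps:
J(W) = -28*W
s(G) = -9/8 - G**2/8 (s(G) = -9/8 + (-G**2)/8 = -9/8 - G**2/8)
c = -166463/936 (c = (75/(-52) - 39/(-54)) + 13*(-9/8 - 1/8*(-10)**2) = (75*(-1/52) - 39*(-1/54)) + 13*(-9/8 - 1/8*100) = (-75/52 + 13/18) + 13*(-9/8 - 25/2) = -337/468 + 13*(-109/8) = -337/468 - 1417/8 = -166463/936 ≈ -177.84)
1/(J(-100) + c) = 1/(-28*(-100) - 166463/936) = 1/(2800 - 166463/936) = 1/(2454337/936) = 936/2454337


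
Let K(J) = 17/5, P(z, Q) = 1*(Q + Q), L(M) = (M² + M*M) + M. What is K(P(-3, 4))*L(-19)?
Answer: 11951/5 ≈ 2390.2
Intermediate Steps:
L(M) = M + 2*M² (L(M) = (M² + M²) + M = 2*M² + M = M + 2*M²)
P(z, Q) = 2*Q (P(z, Q) = 1*(2*Q) = 2*Q)
K(J) = 17/5 (K(J) = 17*(⅕) = 17/5)
K(P(-3, 4))*L(-19) = 17*(-19*(1 + 2*(-19)))/5 = 17*(-19*(1 - 38))/5 = 17*(-19*(-37))/5 = (17/5)*703 = 11951/5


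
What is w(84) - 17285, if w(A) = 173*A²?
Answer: 1203403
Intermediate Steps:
w(84) - 17285 = 173*84² - 17285 = 173*7056 - 17285 = 1220688 - 17285 = 1203403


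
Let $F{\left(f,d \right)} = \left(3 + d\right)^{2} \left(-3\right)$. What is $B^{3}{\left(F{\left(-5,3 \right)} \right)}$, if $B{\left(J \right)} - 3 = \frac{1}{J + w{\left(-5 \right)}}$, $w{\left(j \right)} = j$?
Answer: $\frac{38614472}{1442897} \approx 26.762$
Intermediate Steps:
$F{\left(f,d \right)} = - 3 \left(3 + d\right)^{2}$
$B{\left(J \right)} = 3 + \frac{1}{-5 + J}$ ($B{\left(J \right)} = 3 + \frac{1}{J - 5} = 3 + \frac{1}{-5 + J}$)
$B^{3}{\left(F{\left(-5,3 \right)} \right)} = \left(\frac{-14 + 3 \left(- 3 \left(3 + 3\right)^{2}\right)}{-5 - 3 \left(3 + 3\right)^{2}}\right)^{3} = \left(\frac{-14 + 3 \left(- 3 \cdot 6^{2}\right)}{-5 - 3 \cdot 6^{2}}\right)^{3} = \left(\frac{-14 + 3 \left(\left(-3\right) 36\right)}{-5 - 108}\right)^{3} = \left(\frac{-14 + 3 \left(-108\right)}{-5 - 108}\right)^{3} = \left(\frac{-14 - 324}{-113}\right)^{3} = \left(\left(- \frac{1}{113}\right) \left(-338\right)\right)^{3} = \left(\frac{338}{113}\right)^{3} = \frac{38614472}{1442897}$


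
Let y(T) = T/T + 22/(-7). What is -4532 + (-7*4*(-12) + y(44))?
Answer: -29387/7 ≈ -4198.1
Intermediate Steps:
y(T) = -15/7 (y(T) = 1 + 22*(-⅐) = 1 - 22/7 = -15/7)
-4532 + (-7*4*(-12) + y(44)) = -4532 + (-7*4*(-12) - 15/7) = -4532 + (-28*(-12) - 15/7) = -4532 + (336 - 15/7) = -4532 + 2337/7 = -29387/7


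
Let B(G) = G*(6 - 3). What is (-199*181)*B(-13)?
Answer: 1404741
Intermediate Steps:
B(G) = 3*G (B(G) = G*3 = 3*G)
(-199*181)*B(-13) = (-199*181)*(3*(-13)) = -36019*(-39) = 1404741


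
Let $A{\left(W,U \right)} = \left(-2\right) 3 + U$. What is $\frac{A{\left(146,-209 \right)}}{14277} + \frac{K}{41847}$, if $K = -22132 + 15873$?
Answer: $- \frac{32785616}{199149873} \approx -0.16463$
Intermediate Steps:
$A{\left(W,U \right)} = -6 + U$
$K = -6259$
$\frac{A{\left(146,-209 \right)}}{14277} + \frac{K}{41847} = \frac{-6 - 209}{14277} - \frac{6259}{41847} = \left(-215\right) \frac{1}{14277} - \frac{6259}{41847} = - \frac{215}{14277} - \frac{6259}{41847} = - \frac{32785616}{199149873}$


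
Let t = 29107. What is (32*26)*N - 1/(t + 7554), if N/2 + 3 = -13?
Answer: -976062465/36661 ≈ -26624.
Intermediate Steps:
N = -32 (N = -6 + 2*(-13) = -6 - 26 = -32)
(32*26)*N - 1/(t + 7554) = (32*26)*(-32) - 1/(29107 + 7554) = 832*(-32) - 1/36661 = -26624 - 1*1/36661 = -26624 - 1/36661 = -976062465/36661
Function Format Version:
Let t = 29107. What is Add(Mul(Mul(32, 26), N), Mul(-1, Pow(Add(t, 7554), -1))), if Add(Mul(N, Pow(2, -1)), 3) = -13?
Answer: Rational(-976062465, 36661) ≈ -26624.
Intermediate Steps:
N = -32 (N = Add(-6, Mul(2, -13)) = Add(-6, -26) = -32)
Add(Mul(Mul(32, 26), N), Mul(-1, Pow(Add(t, 7554), -1))) = Add(Mul(Mul(32, 26), -32), Mul(-1, Pow(Add(29107, 7554), -1))) = Add(Mul(832, -32), Mul(-1, Pow(36661, -1))) = Add(-26624, Mul(-1, Rational(1, 36661))) = Add(-26624, Rational(-1, 36661)) = Rational(-976062465, 36661)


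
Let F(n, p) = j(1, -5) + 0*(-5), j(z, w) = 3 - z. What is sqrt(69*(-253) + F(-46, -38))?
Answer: I*sqrt(17455) ≈ 132.12*I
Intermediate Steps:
F(n, p) = 2 (F(n, p) = (3 - 1*1) + 0*(-5) = (3 - 1) + 0 = 2 + 0 = 2)
sqrt(69*(-253) + F(-46, -38)) = sqrt(69*(-253) + 2) = sqrt(-17457 + 2) = sqrt(-17455) = I*sqrt(17455)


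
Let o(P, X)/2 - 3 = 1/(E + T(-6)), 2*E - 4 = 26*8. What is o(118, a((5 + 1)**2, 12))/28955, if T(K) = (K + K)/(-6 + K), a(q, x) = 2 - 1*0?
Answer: 644/3098185 ≈ 0.00020786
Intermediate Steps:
a(q, x) = 2 (a(q, x) = 2 + 0 = 2)
T(K) = 2*K/(-6 + K) (T(K) = (2*K)/(-6 + K) = 2*K/(-6 + K))
E = 106 (E = 2 + (26*8)/2 = 2 + (1/2)*208 = 2 + 104 = 106)
o(P, X) = 644/107 (o(P, X) = 6 + 2/(106 + 2*(-6)/(-6 - 6)) = 6 + 2/(106 + 2*(-6)/(-12)) = 6 + 2/(106 + 2*(-6)*(-1/12)) = 6 + 2/(106 + 1) = 6 + 2/107 = 644/107)
o(118, a((5 + 1)**2, 12))/28955 = (644/107)/28955 = (644/107)*(1/28955) = 644/3098185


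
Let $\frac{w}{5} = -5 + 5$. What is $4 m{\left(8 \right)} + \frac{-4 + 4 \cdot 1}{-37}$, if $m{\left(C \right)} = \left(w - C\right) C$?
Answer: $-256$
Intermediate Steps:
$w = 0$ ($w = 5 \left(-5 + 5\right) = 5 \cdot 0 = 0$)
$m{\left(C \right)} = - C^{2}$ ($m{\left(C \right)} = \left(0 - C\right) C = - C C = - C^{2}$)
$4 m{\left(8 \right)} + \frac{-4 + 4 \cdot 1}{-37} = 4 \left(- 8^{2}\right) + \frac{-4 + 4 \cdot 1}{-37} = 4 \left(\left(-1\right) 64\right) + \left(-4 + 4\right) \left(- \frac{1}{37}\right) = 4 \left(-64\right) + 0 \left(- \frac{1}{37}\right) = -256 + 0 = -256$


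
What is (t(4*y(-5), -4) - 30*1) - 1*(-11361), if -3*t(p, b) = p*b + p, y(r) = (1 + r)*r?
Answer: 11411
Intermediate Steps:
y(r) = r*(1 + r)
t(p, b) = -p/3 - b*p/3 (t(p, b) = -(p*b + p)/3 = -(b*p + p)/3 = -(p + b*p)/3 = -p/3 - b*p/3)
(t(4*y(-5), -4) - 30*1) - 1*(-11361) = (-4*(-5*(1 - 5))*(1 - 4)/3 - 30*1) - 1*(-11361) = (-1/3*4*(-5*(-4))*(-3) - 30) + 11361 = (-1/3*4*20*(-3) - 30) + 11361 = (-1/3*80*(-3) - 30) + 11361 = (80 - 30) + 11361 = 50 + 11361 = 11411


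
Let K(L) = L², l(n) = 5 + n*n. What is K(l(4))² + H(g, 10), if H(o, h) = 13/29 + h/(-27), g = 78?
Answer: 152278684/783 ≈ 1.9448e+5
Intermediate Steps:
l(n) = 5 + n²
H(o, h) = 13/29 - h/27 (H(o, h) = 13*(1/29) + h*(-1/27) = 13/29 - h/27)
K(l(4))² + H(g, 10) = ((5 + 4²)²)² + (13/29 - 1/27*10) = ((5 + 16)²)² + (13/29 - 10/27) = (21²)² + 61/783 = 441² + 61/783 = 194481 + 61/783 = 152278684/783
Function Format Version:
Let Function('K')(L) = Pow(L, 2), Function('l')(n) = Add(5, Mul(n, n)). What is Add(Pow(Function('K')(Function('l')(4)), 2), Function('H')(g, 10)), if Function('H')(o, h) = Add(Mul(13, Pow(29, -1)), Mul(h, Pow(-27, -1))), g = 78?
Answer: Rational(152278684, 783) ≈ 1.9448e+5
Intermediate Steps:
Function('l')(n) = Add(5, Pow(n, 2))
Function('H')(o, h) = Add(Rational(13, 29), Mul(Rational(-1, 27), h)) (Function('H')(o, h) = Add(Mul(13, Rational(1, 29)), Mul(h, Rational(-1, 27))) = Add(Rational(13, 29), Mul(Rational(-1, 27), h)))
Add(Pow(Function('K')(Function('l')(4)), 2), Function('H')(g, 10)) = Add(Pow(Pow(Add(5, Pow(4, 2)), 2), 2), Add(Rational(13, 29), Mul(Rational(-1, 27), 10))) = Add(Pow(Pow(Add(5, 16), 2), 2), Add(Rational(13, 29), Rational(-10, 27))) = Add(Pow(Pow(21, 2), 2), Rational(61, 783)) = Add(Pow(441, 2), Rational(61, 783)) = Add(194481, Rational(61, 783)) = Rational(152278684, 783)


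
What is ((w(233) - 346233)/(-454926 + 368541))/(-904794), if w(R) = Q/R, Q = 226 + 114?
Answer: -80671949/18211426717770 ≈ -4.4297e-6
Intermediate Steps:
Q = 340
w(R) = 340/R
((w(233) - 346233)/(-454926 + 368541))/(-904794) = ((340/233 - 346233)/(-454926 + 368541))/(-904794) = ((340*(1/233) - 346233)/(-86385))*(-1/904794) = ((340/233 - 346233)*(-1/86385))*(-1/904794) = -80671949/233*(-1/86385)*(-1/904794) = (80671949/20127705)*(-1/904794) = -80671949/18211426717770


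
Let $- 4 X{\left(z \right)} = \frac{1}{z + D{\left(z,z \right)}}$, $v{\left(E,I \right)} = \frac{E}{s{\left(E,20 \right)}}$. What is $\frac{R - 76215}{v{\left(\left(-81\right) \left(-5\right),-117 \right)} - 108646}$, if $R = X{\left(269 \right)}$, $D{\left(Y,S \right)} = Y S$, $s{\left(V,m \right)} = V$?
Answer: $\frac{22141981801}{31563545400} \approx 0.7015$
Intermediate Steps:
$D{\left(Y,S \right)} = S Y$
$v{\left(E,I \right)} = 1$ ($v{\left(E,I \right)} = \frac{E}{E} = 1$)
$X{\left(z \right)} = - \frac{1}{4 \left(z + z^{2}\right)}$ ($X{\left(z \right)} = - \frac{1}{4 \left(z + z z\right)} = - \frac{1}{4 \left(z + z^{2}\right)}$)
$R = - \frac{1}{290520}$ ($R = - \frac{1}{4 \cdot 269 \left(1 + 269\right)} = \left(- \frac{1}{4}\right) \frac{1}{269} \cdot \frac{1}{270} = - \frac{1}{290520} \approx -3.4421 \cdot 10^{-6}$)
$\frac{R - 76215}{v{\left(\left(-81\right) \left(-5\right),-117 \right)} - 108646} = \frac{- \frac{1}{290520} - 76215}{1 - 108646} = - \frac{22141981801}{290520 \left(-108645\right)} = \left(- \frac{22141981801}{290520}\right) \left(- \frac{1}{108645}\right) = \frac{22141981801}{31563545400}$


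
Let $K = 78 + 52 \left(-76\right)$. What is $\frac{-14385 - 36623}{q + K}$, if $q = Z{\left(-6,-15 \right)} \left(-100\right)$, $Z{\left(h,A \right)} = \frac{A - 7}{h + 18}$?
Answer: $\frac{2391}{173} \approx 13.821$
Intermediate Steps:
$Z{\left(h,A \right)} = \frac{-7 + A}{18 + h}$
$K = -3874$ ($K = 78 - 3952 = -3874$)
$q = \frac{550}{3}$ ($q = \frac{-7 - 15}{18 - 6} \left(-100\right) = \frac{1}{12} \left(-22\right) \left(-100\right) = \left(- \frac{11}{6}\right) \left(-100\right) = \frac{550}{3} \approx 183.33$)
$\frac{-14385 - 36623}{q + K} = \frac{-14385 - 36623}{\frac{550}{3} - 3874} = - \frac{51008}{- \frac{11072}{3}} = \left(-51008\right) \left(- \frac{3}{11072}\right) = \frac{2391}{173}$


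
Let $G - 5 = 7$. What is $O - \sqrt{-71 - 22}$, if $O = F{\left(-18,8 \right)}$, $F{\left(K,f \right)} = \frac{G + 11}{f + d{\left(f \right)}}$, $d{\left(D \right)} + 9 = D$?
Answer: $\frac{23}{7} - i \sqrt{93} \approx 3.2857 - 9.6436 i$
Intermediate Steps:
$G = 12$ ($G = 5 + 7 = 12$)
$d{\left(D \right)} = -9 + D$
$F{\left(K,f \right)} = \frac{23}{-9 + 2 f}$ ($F{\left(K,f \right)} = \frac{12 + 11}{f + \left(-9 + f\right)} = \frac{23}{-9 + 2 f}$)
$O = \frac{23}{7}$ ($O = \frac{23}{-9 + 2 \cdot 8} = \frac{23}{-9 + 16} = \frac{23}{7} \approx 3.2857$)
$O - \sqrt{-71 - 22} = \frac{23}{7} - \sqrt{-71 - 22} = \frac{23}{7} - \sqrt{-93} = \frac{23}{7} - i \sqrt{93}$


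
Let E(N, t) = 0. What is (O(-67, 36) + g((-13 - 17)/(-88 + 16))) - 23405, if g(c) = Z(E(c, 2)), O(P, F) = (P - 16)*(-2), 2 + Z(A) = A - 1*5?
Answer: -23246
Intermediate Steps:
Z(A) = -7 + A (Z(A) = -2 + (A - 1*5) = -2 + (A - 5) = -2 + (-5 + A) = -7 + A)
O(P, F) = 32 - 2*P (O(P, F) = (-16 + P)*(-2) = 32 - 2*P)
g(c) = -7 (g(c) = -7 + 0 = -7)
(O(-67, 36) + g((-13 - 17)/(-88 + 16))) - 23405 = ((32 - 2*(-67)) - 7) - 23405 = ((32 + 134) - 7) - 23405 = (166 - 7) - 23405 = 159 - 23405 = -23246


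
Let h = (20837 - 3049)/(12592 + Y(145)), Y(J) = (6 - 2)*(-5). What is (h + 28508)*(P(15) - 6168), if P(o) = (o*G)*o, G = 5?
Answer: -451878473913/3143 ≈ -1.4377e+8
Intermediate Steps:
Y(J) = -20 (Y(J) = 4*(-5) = -20)
h = 4447/3143 (h = (20837 - 3049)/(12592 - 20) = 17788/12572 = 17788*(1/12572) = 4447/3143 ≈ 1.4149)
P(o) = 5*o² (P(o) = (o*5)*o = (5*o)*o = 5*o²)
(h + 28508)*(P(15) - 6168) = (4447/3143 + 28508)*(5*15² - 6168) = 89605091*(5*225 - 6168)/3143 = 89605091*(1125 - 6168)/3143 = (89605091/3143)*(-5043) = -451878473913/3143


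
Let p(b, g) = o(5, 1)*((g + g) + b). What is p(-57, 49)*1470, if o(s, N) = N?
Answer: 60270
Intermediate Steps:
p(b, g) = b + 2*g (p(b, g) = 1*((g + g) + b) = 1*(2*g + b) = 1*(b + 2*g) = b + 2*g)
p(-57, 49)*1470 = (-57 + 2*49)*1470 = (-57 + 98)*1470 = 41*1470 = 60270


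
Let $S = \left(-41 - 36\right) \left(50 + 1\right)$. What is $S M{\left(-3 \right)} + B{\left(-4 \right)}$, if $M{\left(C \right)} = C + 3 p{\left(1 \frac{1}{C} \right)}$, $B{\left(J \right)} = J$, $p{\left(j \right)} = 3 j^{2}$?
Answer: $7850$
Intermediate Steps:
$S = -3927$ ($S = \left(-77\right) 51 = -3927$)
$M{\left(C \right)} = C + \frac{9}{C^{2}}$ ($M{\left(C \right)} = C + 3 \cdot 3 \left(1 \frac{1}{C}\right)^{2} = C + 3 \cdot 3 \left(\frac{1}{C}\right)^{2} = C + 3 \frac{3}{C^{2}} = C + \frac{9}{C^{2}}$)
$S M{\left(-3 \right)} + B{\left(-4 \right)} = - 3927 \left(-3 + \frac{9}{9}\right) - 4 = - 3927 \left(-3 + 9 \cdot \frac{1}{9}\right) - 4 = - 3927 \left(-3 + 1\right) - 4 = \left(-3927\right) \left(-2\right) - 4 = 7854 - 4 = 7850$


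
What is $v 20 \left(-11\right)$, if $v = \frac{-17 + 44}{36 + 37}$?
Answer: $- \frac{5940}{73} \approx -81.37$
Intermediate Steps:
$v = \frac{27}{73} \approx 0.36986$
$v 20 \left(-11\right) = \frac{27 \cdot 20 \left(-11\right)}{73} = \frac{27}{73} \left(-220\right) = - \frac{5940}{73}$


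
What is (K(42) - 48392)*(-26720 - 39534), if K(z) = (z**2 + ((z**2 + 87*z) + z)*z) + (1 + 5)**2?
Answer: -12106460912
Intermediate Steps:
K(z) = 36 + z**2 + z*(z**2 + 88*z) (K(z) = (z**2 + (z**2 + 88*z)*z) + 6**2 = (z**2 + z*(z**2 + 88*z)) + 36 = 36 + z**2 + z*(z**2 + 88*z))
(K(42) - 48392)*(-26720 - 39534) = ((36 + 42**3 + 89*42**2) - 48392)*(-26720 - 39534) = ((36 + 74088 + 89*1764) - 48392)*(-66254) = ((36 + 74088 + 156996) - 48392)*(-66254) = (231120 - 48392)*(-66254) = 182728*(-66254) = -12106460912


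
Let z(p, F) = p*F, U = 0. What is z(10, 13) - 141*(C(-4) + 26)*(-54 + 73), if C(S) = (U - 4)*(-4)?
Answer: -112388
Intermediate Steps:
z(p, F) = F*p
C(S) = 16 (C(S) = (0 - 4)*(-4) = -4*(-4) = 16)
z(10, 13) - 141*(C(-4) + 26)*(-54 + 73) = 13*10 - 141*(16 + 26)*(-54 + 73) = 130 - 5922*19 = 130 - 141*798 = 130 - 112518 = -112388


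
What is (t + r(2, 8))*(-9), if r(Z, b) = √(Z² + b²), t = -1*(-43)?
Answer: -387 - 18*√17 ≈ -461.22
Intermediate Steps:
t = 43
(t + r(2, 8))*(-9) = (43 + √(2² + 8²))*(-9) = (43 + √(4 + 64))*(-9) = (43 + √68)*(-9) = (43 + 2*√17)*(-9) = -387 - 18*√17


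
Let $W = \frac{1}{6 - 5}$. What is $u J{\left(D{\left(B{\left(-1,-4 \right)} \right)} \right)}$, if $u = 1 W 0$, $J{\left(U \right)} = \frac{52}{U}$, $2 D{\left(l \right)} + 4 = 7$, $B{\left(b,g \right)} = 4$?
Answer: $0$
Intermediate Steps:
$W = 1$ ($W = 1^{-1} = 1$)
$D{\left(l \right)} = \frac{3}{2}$ ($D{\left(l \right)} = -2 + \frac{1}{2} \cdot 7 = -2 + \frac{7}{2} = \frac{3}{2}$)
$u = 0$ ($u = 1 \cdot 1 \cdot 0 = 1 \cdot 0 = 0$)
$u J{\left(D{\left(B{\left(-1,-4 \right)} \right)} \right)} = 0 \frac{52}{\frac{3}{2}} = 0 \cdot 52 \cdot \frac{2}{3} = 0 \cdot \frac{104}{3} = 0$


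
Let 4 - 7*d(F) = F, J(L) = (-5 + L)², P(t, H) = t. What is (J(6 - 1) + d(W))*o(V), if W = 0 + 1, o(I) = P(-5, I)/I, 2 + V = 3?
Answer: -15/7 ≈ -2.1429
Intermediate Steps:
V = 1 (V = -2 + 3 = 1)
o(I) = -5/I
W = 1
d(F) = 4/7 - F/7
(J(6 - 1) + d(W))*o(V) = ((-5 + (6 - 1))² + (4/7 - ⅐*1))*(-5/1) = ((-5 + 5)² + (4/7 - ⅐))*(-5*1) = (0² + 3/7)*(-5) = (0 + 3/7)*(-5) = (3/7)*(-5) = -15/7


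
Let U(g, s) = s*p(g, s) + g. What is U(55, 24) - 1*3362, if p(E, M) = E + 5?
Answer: -1867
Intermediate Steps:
p(E, M) = 5 + E
U(g, s) = g + s*(5 + g) (U(g, s) = s*(5 + g) + g = g + s*(5 + g))
U(55, 24) - 1*3362 = (55 + 24*(5 + 55)) - 1*3362 = (55 + 24*60) - 3362 = (55 + 1440) - 3362 = 1495 - 3362 = -1867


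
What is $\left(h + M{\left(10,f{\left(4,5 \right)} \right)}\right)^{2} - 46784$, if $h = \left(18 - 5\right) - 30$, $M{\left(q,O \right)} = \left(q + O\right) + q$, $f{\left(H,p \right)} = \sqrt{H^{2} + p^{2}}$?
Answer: $-46734 + 6 \sqrt{41} \approx -46696.0$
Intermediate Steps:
$M{\left(q,O \right)} = O + 2 q$ ($M{\left(q,O \right)} = \left(O + q\right) + q = O + 2 q$)
$h = -17$ ($h = 13 - 30 = -17$)
$\left(h + M{\left(10,f{\left(4,5 \right)} \right)}\right)^{2} - 46784 = \left(-17 + \left(\sqrt{4^{2} + 5^{2}} + 2 \cdot 10\right)\right)^{2} - 46784 = \left(-17 + \left(\sqrt{16 + 25} + 20\right)\right)^{2} - 46784 = \left(-17 + \left(\sqrt{41} + 20\right)\right)^{2} - 46784 = \left(-17 + \left(20 + \sqrt{41}\right)\right)^{2} - 46784 = \left(3 + \sqrt{41}\right)^{2} - 46784 = -46784 + \left(3 + \sqrt{41}\right)^{2}$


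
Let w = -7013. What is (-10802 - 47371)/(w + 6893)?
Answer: 19391/40 ≈ 484.77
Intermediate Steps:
(-10802 - 47371)/(w + 6893) = (-10802 - 47371)/(-7013 + 6893) = -58173/(-120) = -58173*(-1/120) = 19391/40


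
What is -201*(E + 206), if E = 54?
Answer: -52260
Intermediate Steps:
-201*(E + 206) = -201*(54 + 206) = -201*260 = -52260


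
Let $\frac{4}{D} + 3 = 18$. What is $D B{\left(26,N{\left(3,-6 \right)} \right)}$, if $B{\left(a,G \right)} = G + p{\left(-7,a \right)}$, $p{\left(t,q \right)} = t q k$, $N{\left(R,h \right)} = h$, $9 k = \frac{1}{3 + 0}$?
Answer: $- \frac{1376}{405} \approx -3.3975$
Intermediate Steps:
$D = \frac{4}{15}$ ($D = \frac{4}{-3 + 18} = \frac{4}{15} \approx 0.26667$)
$k = \frac{1}{27}$ ($k = \frac{1}{9 \left(3 + 0\right)} = \frac{1}{9 \cdot 3} = \frac{1}{9} \cdot \frac{1}{3} = \frac{1}{27} \approx 0.037037$)
$p{\left(t,q \right)} = \frac{q t}{27}$ ($p{\left(t,q \right)} = t q \frac{1}{27} = q t \frac{1}{27} = \frac{q t}{27}$)
$B{\left(a,G \right)} = G - \frac{7 a}{27}$ ($B{\left(a,G \right)} = G + \frac{1}{27} a \left(-7\right) = G - \frac{7 a}{27}$)
$D B{\left(26,N{\left(3,-6 \right)} \right)} = \frac{4 \left(-6 - \frac{182}{27}\right)}{15} = \frac{4}{15} \left(- \frac{344}{27}\right) = - \frac{1376}{405}$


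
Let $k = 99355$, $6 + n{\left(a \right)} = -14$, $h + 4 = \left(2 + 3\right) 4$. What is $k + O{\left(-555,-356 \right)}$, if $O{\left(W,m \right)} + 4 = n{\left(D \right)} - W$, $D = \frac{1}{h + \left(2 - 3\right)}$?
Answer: $99886$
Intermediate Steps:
$h = 16$ ($h = -4 + \left(2 + 3\right) 4 = -4 + 5 \cdot 4 = -4 + 20 = 16$)
$D = \frac{1}{15}$ ($D = \frac{1}{16 + \left(2 - 3\right)} = \frac{1}{16 - 1} = \frac{1}{15} \approx 0.066667$)
$n{\left(a \right)} = -20$ ($n{\left(a \right)} = -6 - 14 = -20$)
$O{\left(W,m \right)} = -24 - W$ ($O{\left(W,m \right)} = -4 - \left(20 + W\right) = -24 - W$)
$k + O{\left(-555,-356 \right)} = 99355 - -531 = 99355 + \left(-24 + 555\right) = 99355 + 531 = 99886$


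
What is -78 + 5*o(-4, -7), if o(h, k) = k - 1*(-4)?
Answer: -93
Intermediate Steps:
o(h, k) = 4 + k (o(h, k) = k + 4 = 4 + k)
-78 + 5*o(-4, -7) = -78 + 5*(4 - 7) = -78 + 5*(-3) = -78 - 15 = -93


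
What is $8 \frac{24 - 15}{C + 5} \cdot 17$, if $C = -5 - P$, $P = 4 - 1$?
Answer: $-408$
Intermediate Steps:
$P = 3$ ($P = 4 - 1 = 3$)
$C = -8$ ($C = -5 - 3 = -8$)
$8 \frac{24 - 15}{C + 5} \cdot 17 = 8 \frac{24 - 15}{-8 + 5} \cdot 17 = 8 \frac{9}{-3} \cdot 17 = 8 \cdot 9 \left(- \frac{1}{3}\right) 17 = 8 \left(-3\right) 17 = \left(-24\right) 17 = -408$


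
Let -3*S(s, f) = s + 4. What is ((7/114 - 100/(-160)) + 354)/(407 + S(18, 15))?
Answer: 161737/182248 ≈ 0.88746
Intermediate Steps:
S(s, f) = -4/3 - s/3 (S(s, f) = -(s + 4)/3 = -(4 + s)/3 = -4/3 - s/3)
((7/114 - 100/(-160)) + 354)/(407 + S(18, 15)) = ((7/114 - 100/(-160)) + 354)/(407 + (-4/3 - 1/3*18)) = ((7*(1/114) - 100*(-1/160)) + 354)/(407 + (-4/3 - 6)) = ((7/114 + 5/8) + 354)/(407 - 22/3) = (313/456 + 354)/(1199/3) = (161737/456)*(3/1199) = 161737/182248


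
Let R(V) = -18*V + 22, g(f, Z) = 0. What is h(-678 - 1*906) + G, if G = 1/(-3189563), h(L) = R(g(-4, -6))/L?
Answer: -3189635/229648536 ≈ -0.013889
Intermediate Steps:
R(V) = 22 - 18*V
h(L) = 22/L (h(L) = (22 - 18*0)/L = (22 + 0)/L = 22/L)
G = -1/3189563 ≈ -3.1352e-7
h(-678 - 1*906) + G = 22/(-678 - 1*906) - 1/3189563 = 22/(-678 - 906) - 1/3189563 = 22/(-1584) - 1/3189563 = 22*(-1/1584) - 1/3189563 = -1/72 - 1/3189563 = -3189635/229648536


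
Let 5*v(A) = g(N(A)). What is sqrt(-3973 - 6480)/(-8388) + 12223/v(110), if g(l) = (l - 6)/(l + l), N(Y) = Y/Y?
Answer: -24446 - I*sqrt(10453)/8388 ≈ -24446.0 - 0.012189*I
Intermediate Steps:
N(Y) = 1
g(l) = (-6 + l)/(2*l) (g(l) = (-6 + l)/((2*l)) = (-6 + l)*(1/(2*l)) = (-6 + l)/(2*l))
v(A) = -1/2 (v(A) = ((1/2)*(-6 + 1)/1)/5 = ((1/2)*1*(-5))/5 = (1/5)*(-5/2) = -1/2)
sqrt(-3973 - 6480)/(-8388) + 12223/v(110) = sqrt(-3973 - 6480)/(-8388) + 12223/(-1/2) = sqrt(-10453)*(-1/8388) + 12223*(-2) = (I*sqrt(10453))*(-1/8388) - 24446 = -I*sqrt(10453)/8388 - 24446 = -24446 - I*sqrt(10453)/8388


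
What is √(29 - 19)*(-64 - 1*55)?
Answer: -119*√10 ≈ -376.31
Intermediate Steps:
√(29 - 19)*(-64 - 1*55) = √10*(-64 - 55) = √10*(-119) = -119*√10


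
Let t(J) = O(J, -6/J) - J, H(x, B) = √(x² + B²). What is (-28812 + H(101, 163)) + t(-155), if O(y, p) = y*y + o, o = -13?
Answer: -4645 + √36770 ≈ -4453.2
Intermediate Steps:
O(y, p) = -13 + y² (O(y, p) = y*y - 13 = y² - 13 = -13 + y²)
H(x, B) = √(B² + x²)
t(J) = -13 + J² - J (t(J) = (-13 + J²) - J = -13 + J² - J)
(-28812 + H(101, 163)) + t(-155) = (-28812 + √(163² + 101²)) + (-13 + (-155)² - 1*(-155)) = (-28812 + √(26569 + 10201)) + (-13 + 24025 + 155) = (-28812 + √36770) + 24167 = -4645 + √36770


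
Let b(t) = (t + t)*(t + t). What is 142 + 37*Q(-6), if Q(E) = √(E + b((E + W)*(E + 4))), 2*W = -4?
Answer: 142 + 37*√1018 ≈ 1322.5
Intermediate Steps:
W = -2 (W = (½)*(-4) = -2)
b(t) = 4*t² (b(t) = (2*t)*(2*t) = 4*t²)
Q(E) = √(E + 4*(-2 + E)²*(4 + E)²) (Q(E) = √(E + 4*((E - 2)*(E + 4))²) = √(E + 4*((-2 + E)*(4 + E))²) = √(E + 4*((-2 + E)²*(4 + E)²)) = √(E + 4*(-2 + E)²*(4 + E)²))
142 + 37*Q(-6) = 142 + 37*√(-6 + 4*(-8 + (-6)² + 2*(-6))²) = 142 + 37*√(-6 + 4*(-8 + 36 - 12)²) = 142 + 37*√(-6 + 4*16²) = 142 + 37*√(-6 + 4*256) = 142 + 37*√(-6 + 1024) = 142 + 37*√1018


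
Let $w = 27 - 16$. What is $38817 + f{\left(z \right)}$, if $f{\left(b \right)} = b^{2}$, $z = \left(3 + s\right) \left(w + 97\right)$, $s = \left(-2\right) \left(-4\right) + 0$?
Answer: $1450161$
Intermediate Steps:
$w = 11$
$s = 8$ ($s = 8 + 0 = 8$)
$z = 1188$ ($z = \left(3 + 8\right) \left(11 + 97\right) = 11 \cdot 108 = 1188$)
$38817 + f{\left(z \right)} = 38817 + 1188^{2} = 38817 + 1411344 = 1450161$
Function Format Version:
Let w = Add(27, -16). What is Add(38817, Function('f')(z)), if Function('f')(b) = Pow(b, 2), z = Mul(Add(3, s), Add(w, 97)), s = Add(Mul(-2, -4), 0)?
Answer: 1450161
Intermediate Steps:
w = 11
s = 8 (s = Add(8, 0) = 8)
z = 1188 (z = Mul(Add(3, 8), Add(11, 97)) = Mul(11, 108) = 1188)
Add(38817, Function('f')(z)) = Add(38817, Pow(1188, 2)) = Add(38817, 1411344) = 1450161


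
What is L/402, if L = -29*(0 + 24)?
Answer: -116/67 ≈ -1.7313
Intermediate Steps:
L = -696 (L = -29*24 = -696)
L/402 = -696/402 = -696*1/402 = -116/67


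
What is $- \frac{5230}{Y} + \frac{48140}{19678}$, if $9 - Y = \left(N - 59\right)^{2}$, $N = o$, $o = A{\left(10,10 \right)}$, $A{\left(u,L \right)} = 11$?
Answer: $\frac{21339724}{4516101} \approx 4.7253$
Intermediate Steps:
$o = 11$
$N = 11$
$Y = -2295$ ($Y = 9 - \left(11 - 59\right)^{2} = 9 - \left(-48\right)^{2} = 9 - 2304 = -2295$)
$- \frac{5230}{Y} + \frac{48140}{19678} = - \frac{5230}{-2295} + \frac{48140}{19678} = \left(-5230\right) \left(- \frac{1}{2295}\right) + 48140 \cdot \frac{1}{19678} = \frac{1046}{459} + \frac{24070}{9839} = \frac{21339724}{4516101}$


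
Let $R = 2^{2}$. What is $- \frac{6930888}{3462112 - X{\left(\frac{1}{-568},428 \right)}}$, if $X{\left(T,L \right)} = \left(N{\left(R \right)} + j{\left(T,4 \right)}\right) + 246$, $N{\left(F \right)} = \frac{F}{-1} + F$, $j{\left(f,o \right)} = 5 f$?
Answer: $- \frac{1312248128}{655446631} \approx -2.0021$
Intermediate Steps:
$R = 4$
$N{\left(F \right)} = 0$ ($N{\left(F \right)} = - F + F = 0$)
$X{\left(T,L \right)} = 246 + 5 T$ ($X{\left(T,L \right)} = \left(0 + 5 T\right) + 246 = 5 T + 246 = 246 + 5 T$)
$- \frac{6930888}{3462112 - X{\left(\frac{1}{-568},428 \right)}} = - \frac{6930888}{3462112 - \left(246 + \frac{5}{-568}\right)} = - \frac{6930888}{3462112 - \left(246 + 5 \left(- \frac{1}{568}\right)\right)} = - \frac{6930888}{3462112 - \left(246 - \frac{5}{568}\right)} = - \frac{6930888}{3462112 - \frac{139723}{568}} = - \frac{6930888}{\frac{1966339893}{568}} = \left(-6930888\right) \frac{568}{1966339893} = - \frac{1312248128}{655446631}$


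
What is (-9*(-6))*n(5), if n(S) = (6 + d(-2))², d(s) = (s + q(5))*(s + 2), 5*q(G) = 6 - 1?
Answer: 1944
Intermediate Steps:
q(G) = 1 (q(G) = (6 - 1)/5 = (⅕)*5 = 1)
d(s) = (1 + s)*(2 + s) (d(s) = (s + 1)*(s + 2) = (1 + s)*(2 + s))
n(S) = 36 (n(S) = (6 + (2 + (-2)² + 3*(-2)))² = (6 + (2 + 4 - 6))² = (6 + 0)² = 6² = 36)
(-9*(-6))*n(5) = -9*(-6)*36 = 54*36 = 1944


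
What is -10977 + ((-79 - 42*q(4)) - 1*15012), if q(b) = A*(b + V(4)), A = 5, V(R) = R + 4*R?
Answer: -31108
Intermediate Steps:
V(R) = 5*R
q(b) = 100 + 5*b (q(b) = 5*(b + 5*4) = 5*(b + 20) = 5*(20 + b) = 100 + 5*b)
-10977 + ((-79 - 42*q(4)) - 1*15012) = -10977 + ((-79 - 42*(100 + 5*4)) - 1*15012) = -10977 + ((-79 - 42*(100 + 20)) - 15012) = -10977 + ((-79 - 42*120) - 15012) = -10977 + ((-79 - 5040) - 15012) = -10977 + (-5119 - 15012) = -10977 - 20131 = -31108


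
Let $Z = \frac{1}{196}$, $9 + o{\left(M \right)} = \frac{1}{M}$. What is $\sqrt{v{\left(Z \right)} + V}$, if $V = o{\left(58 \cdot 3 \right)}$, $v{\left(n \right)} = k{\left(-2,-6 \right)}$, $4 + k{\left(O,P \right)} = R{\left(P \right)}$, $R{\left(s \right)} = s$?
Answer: $\frac{i \sqrt{575070}}{174} \approx 4.3582 i$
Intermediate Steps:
$o{\left(M \right)} = -9 + \frac{1}{M}$
$Z = \frac{1}{196} \approx 0.005102$
$k{\left(O,P \right)} = -4 + P$
$v{\left(n \right)} = -10$ ($v{\left(n \right)} = -4 - 6 = -10$)
$V = - \frac{1565}{174}$ ($V = -9 + \frac{1}{58 \cdot 3} = -9 + \frac{1}{174} = - \frac{1565}{174} \approx -8.9942$)
$\sqrt{v{\left(Z \right)} + V} = \sqrt{-10 - \frac{1565}{174}} = \sqrt{- \frac{3305}{174}} = \frac{i \sqrt{575070}}{174}$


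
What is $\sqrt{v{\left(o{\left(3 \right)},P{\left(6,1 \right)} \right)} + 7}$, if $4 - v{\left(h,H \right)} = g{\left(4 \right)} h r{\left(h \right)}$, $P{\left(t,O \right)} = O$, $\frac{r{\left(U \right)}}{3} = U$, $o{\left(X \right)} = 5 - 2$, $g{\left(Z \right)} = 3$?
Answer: $i \sqrt{70} \approx 8.3666 i$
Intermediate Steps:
$o{\left(X \right)} = 3$
$r{\left(U \right)} = 3 U$
$v{\left(h,H \right)} = 4 - 9 h^{2}$ ($v{\left(h,H \right)} = 4 - 3 h 3 h = 4 - 9 h^{2}$)
$\sqrt{v{\left(o{\left(3 \right)},P{\left(6,1 \right)} \right)} + 7} = \sqrt{\left(4 - 9 \cdot 3^{2}\right) + 7} = \sqrt{\left(4 - 81\right) + 7} = \sqrt{-77 + 7} = \sqrt{-70} = i \sqrt{70}$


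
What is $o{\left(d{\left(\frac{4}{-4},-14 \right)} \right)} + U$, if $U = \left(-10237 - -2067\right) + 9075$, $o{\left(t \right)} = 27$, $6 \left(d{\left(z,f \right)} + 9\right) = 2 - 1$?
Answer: $932$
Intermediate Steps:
$d{\left(z,f \right)} = - \frac{53}{6}$ ($d{\left(z,f \right)} = -9 + \frac{2 - 1}{6} = -9 + \frac{1}{6} \cdot 1 = -9 + \frac{1}{6} = - \frac{53}{6}$)
$U = 905$ ($U = \left(-10237 + 2067\right) + 9075 = -8170 + 9075 = 905$)
$o{\left(d{\left(\frac{4}{-4},-14 \right)} \right)} + U = 27 + 905 = 932$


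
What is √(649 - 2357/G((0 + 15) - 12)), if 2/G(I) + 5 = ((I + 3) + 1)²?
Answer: 7*I*√1045 ≈ 226.29*I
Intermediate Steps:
G(I) = 2/(-5 + (4 + I)²) (G(I) = 2/(-5 + ((I + 3) + 1)²) = 2/(-5 + ((3 + I) + 1)²) = 2/(-5 + (4 + I)²))
√(649 - 2357/G((0 + 15) - 12)) = √(649 - (-11785/2 + 2357*(4 + ((0 + 15) - 12))²/2)) = √(649 - (-11785/2 + 2357*(4 + (15 - 12))²/2)) = √(649 - (-11785/2 + 2357*(4 + 3)²/2)) = √(649 - 2357/(2/(-5 + 7²))) = √(649 - 2357/(2/(-5 + 49))) = √(649 - 2357/(2/44)) = √(649 - 2357/(2*(1/44))) = √(649 - 2357/1/22) = √(649 - 2357*22) = √(649 - 51854) = √(-51205) = 7*I*√1045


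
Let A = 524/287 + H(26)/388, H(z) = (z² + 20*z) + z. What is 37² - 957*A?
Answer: -188878259/55678 ≈ -3392.3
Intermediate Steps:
H(z) = z² + 21*z
A = 277013/55678 (A = 524/287 + (26*(21 + 26))/388 = 524*(1/287) + (26*47)*(1/388) = 524/287 + 1222*(1/388) = 524/287 + 611/194 = 277013/55678 ≈ 4.9753)
37² - 957*A = 37² - 957*277013/55678 = 1369 - 265101441/55678 = -188878259/55678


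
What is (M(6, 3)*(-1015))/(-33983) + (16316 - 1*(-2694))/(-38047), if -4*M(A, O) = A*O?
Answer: -1639593005/2585902402 ≈ -0.63405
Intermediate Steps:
M(A, O) = -A*O/4
(M(6, 3)*(-1015))/(-33983) + (16316 - 1*(-2694))/(-38047) = (-1/4*6*3*(-1015))/(-33983) + (16316 - 1*(-2694))/(-38047) = -9/2*(-1015)*(-1/33983) + (16316 + 2694)*(-1/38047) = (9135/2)*(-1/33983) + 19010*(-1/38047) = -9135/67966 - 19010/38047 = -1639593005/2585902402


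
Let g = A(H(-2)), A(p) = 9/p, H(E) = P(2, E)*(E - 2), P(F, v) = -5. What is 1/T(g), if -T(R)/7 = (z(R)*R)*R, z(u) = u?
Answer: -8000/5103 ≈ -1.5677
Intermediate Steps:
H(E) = 10 - 5*E (H(E) = -5*(E - 2) = -5*(-2 + E) = 10 - 5*E)
g = 9/20 (g = 9/(10 - 5*(-2)) = 9/(10 + 10) = 9/20 ≈ 0.45000)
T(R) = -7*R**3 (T(R) = -7*R*R*R = -7*R**2*R = -7*R**3)
1/T(g) = 1/(-7*(9/20)**3) = 1/(-7*729/8000) = 1/(-5103/8000) = -8000/5103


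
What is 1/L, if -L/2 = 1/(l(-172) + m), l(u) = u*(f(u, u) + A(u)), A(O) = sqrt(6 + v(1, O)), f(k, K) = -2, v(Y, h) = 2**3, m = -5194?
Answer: 2425 + 86*sqrt(14) ≈ 2746.8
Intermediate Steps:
v(Y, h) = 8
A(O) = sqrt(14) (A(O) = sqrt(6 + 8) = sqrt(14))
l(u) = u*(-2 + sqrt(14))
L = -2/(-4850 - 172*sqrt(14)) (L = -2/(-172*(-2 + sqrt(14)) - 5194) = -2/((344 - 172*sqrt(14)) - 5194) = -2/(-4850 - 172*sqrt(14)) ≈ 0.00036406)
1/L = 1/(2425/5777081 - 86*sqrt(14)/5777081)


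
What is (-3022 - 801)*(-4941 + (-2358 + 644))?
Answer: 25442065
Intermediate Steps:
(-3022 - 801)*(-4941 + (-2358 + 644)) = -3823*(-4941 - 1714) = -3823*(-6655) = 25442065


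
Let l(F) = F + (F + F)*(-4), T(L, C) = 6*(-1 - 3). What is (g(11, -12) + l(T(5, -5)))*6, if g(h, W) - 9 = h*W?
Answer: 270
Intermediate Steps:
T(L, C) = -24 (T(L, C) = 6*(-4) = -24)
l(F) = -7*F (l(F) = F + (2*F)*(-4) = F - 8*F = -7*F)
g(h, W) = 9 + W*h (g(h, W) = 9 + h*W = 9 + W*h)
(g(11, -12) + l(T(5, -5)))*6 = ((9 - 12*11) - 7*(-24))*6 = ((9 - 132) + 168)*6 = (-123 + 168)*6 = 45*6 = 270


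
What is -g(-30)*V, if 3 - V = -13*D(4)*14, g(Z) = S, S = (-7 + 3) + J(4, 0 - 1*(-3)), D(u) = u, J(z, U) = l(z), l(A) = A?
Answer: 0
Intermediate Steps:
J(z, U) = z
S = 0 (S = (-7 + 3) + 4 = -4 + 4 = 0)
g(Z) = 0
V = 731 (V = 3 - (-13*4)*14 = 3 - (-52)*14 = 3 - 1*(-728) = 3 + 728 = 731)
-g(-30)*V = -0*731 = -1*0 = 0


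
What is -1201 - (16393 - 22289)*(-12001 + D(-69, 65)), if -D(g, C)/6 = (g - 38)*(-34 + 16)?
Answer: -138893273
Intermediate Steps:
D(g, C) = -4104 + 108*g (D(g, C) = -6*(g - 38)*(-34 + 16) = -6*(-38 + g)*(-18) = -6*(684 - 18*g) = -4104 + 108*g)
-1201 - (16393 - 22289)*(-12001 + D(-69, 65)) = -1201 - (16393 - 22289)*(-12001 + (-4104 + 108*(-69))) = -1201 - (-5896)*(-12001 + (-4104 - 7452)) = -1201 - (-5896)*(-12001 - 11556) = -1201 - (-5896)*(-23557) = -1201 - 1*138892072 = -1201 - 138892072 = -138893273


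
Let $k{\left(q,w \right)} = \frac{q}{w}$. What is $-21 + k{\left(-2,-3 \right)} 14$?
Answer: $- \frac{35}{3} \approx -11.667$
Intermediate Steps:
$-21 + k{\left(-2,-3 \right)} 14 = -21 + - \frac{2}{-3} \cdot 14 = -21 + \left(-2\right) \left(- \frac{1}{3}\right) 14 = -21 + \frac{2}{3} \cdot 14 = -21 + \frac{28}{3} = - \frac{35}{3}$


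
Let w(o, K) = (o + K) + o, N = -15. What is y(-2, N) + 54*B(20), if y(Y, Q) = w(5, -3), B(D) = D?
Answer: 1087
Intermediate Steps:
w(o, K) = K + 2*o (w(o, K) = (K + o) + o = K + 2*o)
y(Y, Q) = 7 (y(Y, Q) = -3 + 2*5 = -3 + 10 = 7)
y(-2, N) + 54*B(20) = 7 + 54*20 = 7 + 1080 = 1087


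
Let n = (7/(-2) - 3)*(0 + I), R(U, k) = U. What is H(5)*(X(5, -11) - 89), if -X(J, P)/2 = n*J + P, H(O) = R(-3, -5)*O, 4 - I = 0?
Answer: -2895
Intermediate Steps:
I = 4 (I = 4 - 1*0 = 4 + 0 = 4)
H(O) = -3*O
n = -26 (n = (7/(-2) - 3)*(0 + 4) = (7*(-1/2) - 3)*4 = (-7/2 - 3)*4 = -13/2*4 = -26)
X(J, P) = -2*P + 52*J (X(J, P) = -2*(-26*J + P) = -2*(P - 26*J) = -2*P + 52*J)
H(5)*(X(5, -11) - 89) = (-3*5)*((-2*(-11) + 52*5) - 89) = -15*((22 + 260) - 89) = -15*(282 - 89) = -15*193 = -2895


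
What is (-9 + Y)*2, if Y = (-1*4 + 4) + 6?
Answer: -6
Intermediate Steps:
Y = 6 (Y = (-4 + 4) + 6 = 0 + 6 = 6)
(-9 + Y)*2 = (-9 + 6)*2 = -3*2 = -6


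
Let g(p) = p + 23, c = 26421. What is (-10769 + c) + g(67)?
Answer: 15742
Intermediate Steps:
g(p) = 23 + p
(-10769 + c) + g(67) = (-10769 + 26421) + (23 + 67) = 15652 + 90 = 15742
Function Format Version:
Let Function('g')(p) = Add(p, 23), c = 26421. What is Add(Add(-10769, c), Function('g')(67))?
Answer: 15742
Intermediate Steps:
Function('g')(p) = Add(23, p)
Add(Add(-10769, c), Function('g')(67)) = Add(Add(-10769, 26421), Add(23, 67)) = Add(15652, 90) = 15742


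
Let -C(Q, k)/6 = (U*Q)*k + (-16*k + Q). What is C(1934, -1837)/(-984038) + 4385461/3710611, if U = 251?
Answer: -9924219449162597/1825691113609 ≈ -5435.9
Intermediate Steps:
C(Q, k) = -6*Q + 96*k - 1506*Q*k (C(Q, k) = -6*((251*Q)*k + (-16*k + Q)) = -6*(251*Q*k + (Q - 16*k)) = -6*(Q - 16*k + 251*Q*k) = -6*Q + 96*k - 1506*Q*k)
C(1934, -1837)/(-984038) + 4385461/3710611 = (-6*1934 + 96*(-1837) - 1506*1934*(-1837))/(-984038) + 4385461/3710611 = (-11604 - 176352 + 5350453548)*(-1/984038) + 4385461*(1/3710611) = 5350265592*(-1/984038) + 4385461/3710611 = -2675132796/492019 + 4385461/3710611 = -9924219449162597/1825691113609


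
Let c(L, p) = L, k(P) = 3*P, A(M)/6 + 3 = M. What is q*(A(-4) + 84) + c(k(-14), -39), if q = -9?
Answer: -420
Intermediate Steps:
A(M) = -18 + 6*M
q*(A(-4) + 84) + c(k(-14), -39) = -9*((-18 + 6*(-4)) + 84) + 3*(-14) = -9*((-18 - 24) + 84) - 42 = -9*(-42 + 84) - 42 = -9*42 - 42 = -378 - 42 = -420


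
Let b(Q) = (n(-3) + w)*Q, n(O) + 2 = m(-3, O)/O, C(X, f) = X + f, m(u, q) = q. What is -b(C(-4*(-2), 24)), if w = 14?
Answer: -416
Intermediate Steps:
n(O) = -1 (n(O) = -2 + O/O = -2 + 1 = -1)
b(Q) = 13*Q (b(Q) = (-1 + 14)*Q = 13*Q)
-b(C(-4*(-2), 24)) = -13*(-4*(-2) + 24) = -13*(8 + 24) = -13*32 = -1*416 = -416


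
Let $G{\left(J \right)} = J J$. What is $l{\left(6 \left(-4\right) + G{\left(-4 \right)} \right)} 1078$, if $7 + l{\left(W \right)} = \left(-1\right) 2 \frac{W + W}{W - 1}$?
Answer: $- \frac{102410}{9} \approx -11379.0$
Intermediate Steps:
$G{\left(J \right)} = J^{2}$
$l{\left(W \right)} = -7 - \frac{4 W}{-1 + W}$ ($l{\left(W \right)} = -7 + \left(-1\right) 2 \frac{W + W}{W - 1} = -7 - 2 \frac{2 W}{-1 + W} = -7 - \frac{4 W}{-1 + W}$)
$l{\left(6 \left(-4\right) + G{\left(-4 \right)} \right)} 1078 = \frac{7 - 11 \left(6 \left(-4\right) + \left(-4\right)^{2}\right)}{-1 + \left(6 \left(-4\right) + \left(-4\right)^{2}\right)} 1078 = \frac{7 - 11 \left(-24 + 16\right)}{-1 + \left(-24 + 16\right)} 1078 = \frac{7 - -88}{-1 - 8} \cdot 1078 = \frac{7 + 88}{-9} \cdot 1078 = \left(- \frac{1}{9}\right) 95 \cdot 1078 = \left(- \frac{95}{9}\right) 1078 = - \frac{102410}{9}$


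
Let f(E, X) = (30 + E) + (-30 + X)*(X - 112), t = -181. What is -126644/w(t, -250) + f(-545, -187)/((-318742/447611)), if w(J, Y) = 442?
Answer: -3193798336166/35220991 ≈ -90679.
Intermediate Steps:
f(E, X) = 30 + E + (-112 + X)*(-30 + X) (f(E, X) = (30 + E) + (-30 + X)*(-112 + X) = (30 + E) + (-112 + X)*(-30 + X) = 30 + E + (-112 + X)*(-30 + X))
-126644/w(t, -250) + f(-545, -187)/((-318742/447611)) = -126644/442 + (3390 - 545 + (-187)**2 - 142*(-187))/((-318742/447611)) = -126644*1/442 + (3390 - 545 + 34969 + 26554)/((-318742*1/447611)) = -63322/221 + 64368/(-318742/447611) = -63322/221 + 64368*(-447611/318742) = -63322/221 - 14405912424/159371 = -3193798336166/35220991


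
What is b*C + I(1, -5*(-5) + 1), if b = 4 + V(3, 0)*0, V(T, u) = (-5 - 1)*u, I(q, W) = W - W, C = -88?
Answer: -352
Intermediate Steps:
I(q, W) = 0
V(T, u) = -6*u
b = 4 (b = 4 - 6*0*0 = 4 + 0*0 = 4 + 0 = 4)
b*C + I(1, -5*(-5) + 1) = 4*(-88) + 0 = -352 + 0 = -352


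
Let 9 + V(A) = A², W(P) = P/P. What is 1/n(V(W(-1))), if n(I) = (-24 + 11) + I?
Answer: -1/21 ≈ -0.047619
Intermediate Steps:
W(P) = 1
V(A) = -9 + A²
n(I) = -13 + I
1/n(V(W(-1))) = 1/(-13 + (-9 + 1²)) = 1/(-13 + (-9 + 1)) = 1/(-13 - 8) = 1/(-21) = -1/21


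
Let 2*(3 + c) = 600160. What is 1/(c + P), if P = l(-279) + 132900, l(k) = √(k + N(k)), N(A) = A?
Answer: 13967/6047389777 - 3*I*√62/187469083087 ≈ 2.3096e-6 - 1.26e-10*I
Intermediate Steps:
c = 300077 (c = -3 + (½)*600160 = -3 + 300080 = 300077)
l(k) = √2*√k (l(k) = √(k + k) = √(2*k) = √2*√k)
P = 132900 + 3*I*√62 (P = √2*√(-279) + 132900 = √2*(3*I*√31) + 132900 = 3*I*√62 + 132900 = 132900 + 3*I*√62 ≈ 1.329e+5 + 23.622*I)
1/(c + P) = 1/(300077 + (132900 + 3*I*√62)) = 1/(432977 + 3*I*√62)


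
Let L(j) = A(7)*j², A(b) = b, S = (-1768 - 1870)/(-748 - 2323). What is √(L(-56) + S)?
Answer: √207041384330/3071 ≈ 148.17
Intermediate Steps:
S = 3638/3071 (S = -3638/(-3071) = -3638*(-1/3071) = 3638/3071 ≈ 1.1846)
L(j) = 7*j²
√(L(-56) + S) = √(7*(-56)² + 3638/3071) = √(7*3136 + 3638/3071) = √(21952 + 3638/3071) = √(67418230/3071) = √207041384330/3071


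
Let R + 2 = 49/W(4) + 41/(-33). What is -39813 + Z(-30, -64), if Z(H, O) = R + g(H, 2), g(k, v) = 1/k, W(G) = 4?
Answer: -26270657/660 ≈ -39804.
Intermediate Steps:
R = 1189/132 (R = -2 + (49/4 + 41/(-33)) = -2 + (49*(1/4) + 41*(-1/33)) = -2 + (49/4 - 41/33) = -2 + 1453/132 = 1189/132 ≈ 9.0076)
Z(H, O) = 1189/132 + 1/H
-39813 + Z(-30, -64) = -39813 + (1189/132 + 1/(-30)) = -39813 + (1189/132 - 1/30) = -39813 + 5923/660 = -26270657/660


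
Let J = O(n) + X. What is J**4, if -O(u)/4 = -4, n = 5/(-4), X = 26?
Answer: 3111696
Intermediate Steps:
n = -5/4 (n = 5*(-1/4) = -5/4 ≈ -1.2500)
O(u) = 16 (O(u) = -4*(-4) = 16)
J = 42 (J = 16 + 26 = 42)
J**4 = 42**4 = 3111696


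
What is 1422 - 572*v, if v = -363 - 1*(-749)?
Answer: -219370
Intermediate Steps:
v = 386 (v = -363 + 749 = 386)
1422 - 572*v = 1422 - 572*386 = 1422 - 220792 = -219370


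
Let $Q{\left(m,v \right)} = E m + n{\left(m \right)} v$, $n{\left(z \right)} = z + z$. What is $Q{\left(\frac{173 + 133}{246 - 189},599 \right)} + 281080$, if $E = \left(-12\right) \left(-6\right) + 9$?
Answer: $\frac{5470978}{19} \approx 2.8795 \cdot 10^{5}$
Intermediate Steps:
$n{\left(z \right)} = 2 z$
$E = 81$ ($E = 72 + 9 = 81$)
$Q{\left(m,v \right)} = 81 m + 2 m v$
$Q{\left(\frac{173 + 133}{246 - 189},599 \right)} + 281080 = \frac{173 + 133}{246 - 189} \left(81 + 2 \cdot 599\right) + 281080 = \frac{306}{57} \left(81 + 1198\right) + 281080 = 306 \cdot \frac{1}{57} \cdot 1279 + 281080 = \frac{102}{19} \cdot 1279 + 281080 = \frac{130458}{19} + 281080 = \frac{5470978}{19}$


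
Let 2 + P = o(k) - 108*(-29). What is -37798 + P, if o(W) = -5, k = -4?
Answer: -34673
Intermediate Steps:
P = 3125 (P = -2 + (-5 - 108*(-29)) = -2 + (-5 + 3132) = -2 + 3127 = 3125)
-37798 + P = -37798 + 3125 = -34673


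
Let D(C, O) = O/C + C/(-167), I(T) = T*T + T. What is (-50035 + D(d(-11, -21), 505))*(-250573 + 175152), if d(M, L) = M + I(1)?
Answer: 5678210192639/1503 ≈ 3.7779e+9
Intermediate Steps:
I(T) = T + T² (I(T) = T² + T = T + T²)
d(M, L) = 2 + M (d(M, L) = M + 1*(1 + 1) = M + 1*2 = M + 2 = 2 + M)
D(C, O) = -C/167 + O/C (D(C, O) = O/C + C*(-1/167) = O/C - C/167 = -C/167 + O/C)
(-50035 + D(d(-11, -21), 505))*(-250573 + 175152) = (-50035 + (-(2 - 11)/167 + 505/(2 - 11)))*(-250573 + 175152) = (-50035 + (-1/167*(-9) + 505/(-9)))*(-75421) = (-50035 + (9/167 + 505*(-⅑)))*(-75421) = (-50035 + (9/167 - 505/9))*(-75421) = (-50035 - 84254/1503)*(-75421) = -75286859/1503*(-75421) = 5678210192639/1503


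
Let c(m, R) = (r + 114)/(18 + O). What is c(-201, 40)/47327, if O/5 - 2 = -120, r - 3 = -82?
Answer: -5/3867292 ≈ -1.2929e-6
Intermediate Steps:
r = -79 (r = 3 - 82 = -79)
O = -590 (O = 10 + 5*(-120) = 10 - 600 = -590)
c(m, R) = -35/572 (c(m, R) = (-79 + 114)/(18 - 590) = 35/(-572) = 35*(-1/572) = -35/572)
c(-201, 40)/47327 = -35/572/47327 = -35/572*1/47327 = -5/3867292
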